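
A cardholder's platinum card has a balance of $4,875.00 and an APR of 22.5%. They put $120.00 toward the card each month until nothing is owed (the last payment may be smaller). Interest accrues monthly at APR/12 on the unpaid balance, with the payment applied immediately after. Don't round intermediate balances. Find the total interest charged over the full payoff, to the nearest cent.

Monthly rate r = 22.5%/12 = 1.875% = 0.01875.
Payoff takes n = ⌈−ln(1 − rB₀/P)/ln(1+r)⌉ = ⌈77.211⌉ = 78 payments; the last is $25.52.
Total paid = 77·$120.00 + $25.52 = $9,265.52.
Total interest = total paid − principal = $9,265.52 − $4,875.00 = $4,390.52.

$4,390.52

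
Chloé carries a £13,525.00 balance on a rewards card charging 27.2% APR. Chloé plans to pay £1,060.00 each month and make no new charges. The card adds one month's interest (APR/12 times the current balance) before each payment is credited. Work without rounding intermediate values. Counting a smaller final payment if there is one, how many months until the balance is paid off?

16 months

Monthly rate r = 27.2%/12 = 2.26667% = 0.0226667.
Recurrence: B ← B·(1+r) − £1,060.00.
Month 1: interest £306.57; balance after payment £12,771.57.
Month 2: interest £289.49; balance after payment £12,001.06.
Closed form: n = −ln(1 − rB₀/P)/ln(1+r) = −ln(0.71079)/ln(1.02267) ≈ 15.231, so the balance reaches zero during payment 16.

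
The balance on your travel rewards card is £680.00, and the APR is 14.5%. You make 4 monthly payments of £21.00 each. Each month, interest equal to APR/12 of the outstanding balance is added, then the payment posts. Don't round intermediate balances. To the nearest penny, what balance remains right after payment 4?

Monthly rate r = 14.5%/12 = 1.20833% = 0.0120833.
Each month: B ← B·(1+r) − £21.00.
Month 1: interest £8.22; balance after payment £667.22.
Month 2: interest £8.06; balance after payment £654.28.
Month 3: interest £7.91; balance after payment £641.18.
Month 4: interest £7.75; balance after payment £627.93.

£627.93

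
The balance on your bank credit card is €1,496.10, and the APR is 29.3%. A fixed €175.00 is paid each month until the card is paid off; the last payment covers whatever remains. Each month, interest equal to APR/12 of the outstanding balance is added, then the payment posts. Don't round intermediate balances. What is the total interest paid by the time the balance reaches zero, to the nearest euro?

€203

Monthly rate r = 29.3%/12 = 2.44167% = 0.0244167.
Payoff takes n = ⌈−ln(1 − rB₀/P)/ln(1+r)⌉ = ⌈9.706⌉ = 10 payments; the last is €123.91.
Total paid = 9·€175.00 + €123.91 = €1,698.91.
Total interest = total paid − principal = €1,698.91 − €1,496.10 = €202.81.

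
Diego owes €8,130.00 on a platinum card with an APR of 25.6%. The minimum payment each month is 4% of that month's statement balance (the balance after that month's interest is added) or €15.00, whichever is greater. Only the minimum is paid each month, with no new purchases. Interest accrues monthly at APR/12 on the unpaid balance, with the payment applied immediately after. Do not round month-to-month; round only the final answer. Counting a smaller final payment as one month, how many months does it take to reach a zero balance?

Monthly rate r = 25.6%/12 = 2.13333% = 0.0213333.
While 4% of the post-interest balance exceeds €15.00, each month B ← (B·(1+r))·(1 − 0.04), i.e. B shrinks by the factor (1+r)·0.96 = 0.98048.
This holds for months 1–158. Entering month 159 the balance is €360.92; 4% of the post-interest balance is now below €15.00, so the flat €15.00 minimum applies from here.
From month 159 a fixed €15.00 at rate r clears €360.92 in 35 more payments. Total: 158 + 35 = 193 months.

193 months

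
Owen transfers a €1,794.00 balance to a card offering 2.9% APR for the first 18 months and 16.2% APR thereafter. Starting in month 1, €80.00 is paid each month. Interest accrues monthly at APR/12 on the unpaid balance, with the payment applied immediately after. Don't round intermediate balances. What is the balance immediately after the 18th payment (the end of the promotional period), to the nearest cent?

€403.70

Promo months 1–18 at r₀ = 2.9%/12 = 0.00241667; months 19+ at r₁ = 16.2%/12 = 0.0135.
After month 18: iterate B ← B·(1+r₀) − €80.00 for 18 months → €403.70.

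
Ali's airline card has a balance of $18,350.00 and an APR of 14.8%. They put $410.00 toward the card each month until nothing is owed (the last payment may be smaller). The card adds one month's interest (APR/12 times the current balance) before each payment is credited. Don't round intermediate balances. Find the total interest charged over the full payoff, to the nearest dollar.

$8,507

Monthly rate r = 14.8%/12 = 1.23333% = 0.0123333.
Payoff takes n = ⌈−ln(1 − rB₀/P)/ln(1+r)⌉ = ⌈65.504⌉ = 66 payments; the last is $207.35.
Total paid = 65·$410.00 + $207.35 = $26,857.35.
Total interest = total paid − principal = $26,857.35 − $18,350.00 = $8,507.35.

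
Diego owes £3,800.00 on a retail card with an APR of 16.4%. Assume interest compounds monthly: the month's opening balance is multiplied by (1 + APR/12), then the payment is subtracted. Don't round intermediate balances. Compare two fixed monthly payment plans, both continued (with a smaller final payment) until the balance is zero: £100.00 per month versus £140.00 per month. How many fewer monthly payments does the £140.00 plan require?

19 fewer payments

Monthly rate r = 16.4%/12 = 1.36667% = 0.0136667.
At £100.00/mo: n = ⌈−ln(1 − rB₀/P)/ln(1+r)⌉ = 54 payments (last £96.92); total interest = total paid − £3,800.00 = £1,596.92.
At £140.00/mo: 35 payments (last £21.04); total interest £981.04.
Payments saved = 54 − 35 = 19.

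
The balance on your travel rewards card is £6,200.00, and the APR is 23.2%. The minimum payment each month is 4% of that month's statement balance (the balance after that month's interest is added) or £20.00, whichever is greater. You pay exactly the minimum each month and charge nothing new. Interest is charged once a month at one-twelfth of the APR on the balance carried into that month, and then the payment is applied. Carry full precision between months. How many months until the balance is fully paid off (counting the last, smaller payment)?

Monthly rate r = 23.2%/12 = 1.93333% = 0.0193333.
While 4% of the post-interest balance exceeds £20.00, each month B ← (B·(1+r))·(1 − 0.04), i.e. B shrinks by the factor (1+r)·0.96 = 0.97856.
This holds for months 1–118. Entering month 119 the balance is £480.52; 4% of the post-interest balance is now below £20.00, so the flat £20.00 minimum applies from here.
From month 119 a fixed £20.00 at rate r clears £480.52 in 33 more payments. Total: 118 + 33 = 151 months.

151 months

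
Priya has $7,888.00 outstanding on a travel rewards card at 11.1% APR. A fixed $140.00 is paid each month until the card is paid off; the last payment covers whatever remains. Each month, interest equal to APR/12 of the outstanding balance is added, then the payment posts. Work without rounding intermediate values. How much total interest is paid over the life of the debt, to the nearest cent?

Monthly rate r = 11.1%/12 = 0.925% = 0.00925.
Payoff takes n = ⌈−ln(1 − rB₀/P)/ln(1+r)⌉ = ⌈79.980⌉ = 80 payments; the last is $137.19.
Total paid = 79·$140.00 + $137.19 = $11,197.19.
Total interest = total paid − principal = $11,197.19 − $7,888.00 = $3,309.19.

$3,309.19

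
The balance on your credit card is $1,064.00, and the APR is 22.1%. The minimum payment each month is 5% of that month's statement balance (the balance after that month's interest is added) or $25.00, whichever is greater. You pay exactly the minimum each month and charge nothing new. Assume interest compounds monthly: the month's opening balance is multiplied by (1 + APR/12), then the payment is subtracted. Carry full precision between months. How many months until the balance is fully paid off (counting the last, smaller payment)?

48 months

Monthly rate r = 22.1%/12 = 1.84167% = 0.0184167.
While 5% of the post-interest balance exceeds $25.00, each month B ← (B·(1+r))·(1 − 0.05), i.e. B shrinks by the factor (1+r)·0.95 = 0.9675.
This holds for months 1–24. Entering month 25 the balance is $481.42; 5% of the post-interest balance is now below $25.00, so the flat $25.00 minimum applies from here.
From month 25 a fixed $25.00 at rate r clears $481.42 in 24 more payments. Total: 24 + 24 = 48 months.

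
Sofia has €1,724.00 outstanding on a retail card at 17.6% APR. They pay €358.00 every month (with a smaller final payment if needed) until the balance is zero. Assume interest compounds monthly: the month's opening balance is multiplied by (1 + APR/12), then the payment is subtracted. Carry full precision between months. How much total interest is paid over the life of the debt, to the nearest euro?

€77

Monthly rate r = 17.6%/12 = 1.46667% = 0.0146667.
Payoff takes n = ⌈−ln(1 − rB₀/P)/ln(1+r)⌉ = ⌈5.031⌉ = 6 payments; the last is €11.07.
Total paid = 5·€358.00 + €11.07 = €1,801.07.
Total interest = total paid − principal = €1,801.07 − €1,724.00 = €77.07.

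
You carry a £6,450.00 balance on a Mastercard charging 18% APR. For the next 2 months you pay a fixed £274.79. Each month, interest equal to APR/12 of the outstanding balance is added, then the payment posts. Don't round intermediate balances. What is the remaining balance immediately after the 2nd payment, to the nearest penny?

£6,091.25

Monthly rate r = 18%/12 = 1.5% = 0.015.
Each month: B ← B·(1+r) − £274.79.
Month 1: interest £96.75; balance after payment £6,271.96.
Month 2: interest £94.08; balance after payment £6,091.25.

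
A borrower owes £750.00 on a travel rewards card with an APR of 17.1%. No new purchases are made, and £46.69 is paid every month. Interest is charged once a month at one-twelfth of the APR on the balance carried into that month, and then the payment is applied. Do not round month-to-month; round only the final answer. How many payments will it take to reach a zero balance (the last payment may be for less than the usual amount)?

19 months

Monthly rate r = 17.1%/12 = 1.425% = 0.01425.
Recurrence: B ← B·(1+r) − £46.69.
Month 1: interest £10.69; balance after payment £714.00.
Month 2: interest £10.17; balance after payment £677.48.
Closed form: n = −ln(1 − rB₀/P)/ln(1+r) = −ln(0.7711)/ln(1.01425) ≈ 18.371, so the balance reaches zero during payment 19.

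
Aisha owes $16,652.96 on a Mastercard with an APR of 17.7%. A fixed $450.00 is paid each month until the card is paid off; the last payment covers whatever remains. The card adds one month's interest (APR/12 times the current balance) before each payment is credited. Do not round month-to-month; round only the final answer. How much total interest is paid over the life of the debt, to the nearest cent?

$7,605.47

Monthly rate r = 17.7%/12 = 1.475% = 0.01475.
Payoff takes n = ⌈−ln(1 − rB₀/P)/ln(1+r)⌉ = ⌈53.907⌉ = 54 payments; the last is $408.43.
Total paid = 53·$450.00 + $408.43 = $24,258.43.
Total interest = total paid − principal = $24,258.43 − $16,652.96 = $7,605.47.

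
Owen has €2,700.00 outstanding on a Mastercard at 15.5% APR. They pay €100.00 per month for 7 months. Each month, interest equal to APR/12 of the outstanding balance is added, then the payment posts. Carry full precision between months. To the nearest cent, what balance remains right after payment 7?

Monthly rate r = 15.5%/12 = 1.29167% = 0.0129167.
Each month: B ← B·(1+r) − €100.00.
Month 1: interest €34.88; balance after payment €2,634.88.
Month 2: interest €34.03; balance after payment €2,568.91.
Month 3: interest €33.18; balance after payment €2,502.09.
Month 4: interest €32.32; balance after payment €2,434.41.
Month 5: interest €31.44; balance after payment €2,365.85.
Month 6: interest €30.56; balance after payment €2,296.41.
Month 7: interest €29.66; balance after payment €2,226.07.

€2,226.07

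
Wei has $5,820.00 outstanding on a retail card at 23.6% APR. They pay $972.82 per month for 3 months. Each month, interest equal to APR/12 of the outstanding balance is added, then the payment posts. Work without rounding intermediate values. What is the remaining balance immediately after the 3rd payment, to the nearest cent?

Monthly rate r = 23.6%/12 = 1.96667% = 0.0196667.
Each month: B ← B·(1+r) − $972.82.
Month 1: interest $114.46; balance after payment $4,961.64.
Month 2: interest $97.58; balance after payment $4,086.40.
Month 3: interest $80.37; balance after payment $3,193.94.

$3,193.94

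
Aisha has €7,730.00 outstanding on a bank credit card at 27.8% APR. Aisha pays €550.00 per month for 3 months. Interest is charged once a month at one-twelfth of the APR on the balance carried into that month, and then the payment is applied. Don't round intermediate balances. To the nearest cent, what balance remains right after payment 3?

€6,591.26

Monthly rate r = 27.8%/12 = 2.31667% = 0.0231667.
Each month: B ← B·(1+r) − €550.00.
Month 1: interest €179.08; balance after payment €7,359.08.
Month 2: interest €170.49; balance after payment €6,979.56.
Month 3: interest €161.69; balance after payment €6,591.26.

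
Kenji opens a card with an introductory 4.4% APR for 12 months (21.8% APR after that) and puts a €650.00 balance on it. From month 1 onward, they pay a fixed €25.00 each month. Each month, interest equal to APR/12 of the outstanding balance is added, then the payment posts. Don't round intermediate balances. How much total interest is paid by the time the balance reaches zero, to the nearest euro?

Promo months 1–12 at r₀ = 4.4%/12 = 0.00366667; months 13+ at r₁ = 21.8%/12 = 0.0181667.
After month 12: iterate B ← B·(1+r₀) − €25.00 for 12 months → €373.06.
Then at r₁ with €25.00/mo: n₂ = −ln(1 − r₁·B/P)/ln(1+r₁) ≈ 17.56 → 18 more payments.
Total paid = 29·€25.00 + €14.14 = €739.14; interest = €739.14 − €650.00 = €89.14.

€89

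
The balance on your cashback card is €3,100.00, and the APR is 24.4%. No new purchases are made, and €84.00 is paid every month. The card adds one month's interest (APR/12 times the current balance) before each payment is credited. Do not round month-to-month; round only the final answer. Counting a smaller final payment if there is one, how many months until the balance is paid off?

69 payments

Monthly rate r = 24.4%/12 = 2.03333% = 0.0203333.
Recurrence: B ← B·(1+r) − €84.00.
Month 1: interest €63.03; balance after payment €3,079.03.
Month 2: interest €62.61; balance after payment €3,057.64.
Closed form: n = −ln(1 − rB₀/P)/ln(1+r) = −ln(0.2496)/ln(1.02033) ≈ 68.948, so the balance reaches zero during payment 69.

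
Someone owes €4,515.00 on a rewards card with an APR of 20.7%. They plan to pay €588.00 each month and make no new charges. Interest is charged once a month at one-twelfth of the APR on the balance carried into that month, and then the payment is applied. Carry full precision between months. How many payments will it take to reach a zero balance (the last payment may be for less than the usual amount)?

Monthly rate r = 20.7%/12 = 1.725% = 0.01725.
Recurrence: B ← B·(1+r) − €588.00.
Month 1: interest €77.88; balance after payment €4,004.88.
Month 2: interest €69.08; balance after payment €3,485.97.
Closed form: n = −ln(1 − rB₀/P)/ln(1+r) = −ln(0.86754)/ln(1.01725) ≈ 8.308, so the balance reaches zero during payment 9.

9 payments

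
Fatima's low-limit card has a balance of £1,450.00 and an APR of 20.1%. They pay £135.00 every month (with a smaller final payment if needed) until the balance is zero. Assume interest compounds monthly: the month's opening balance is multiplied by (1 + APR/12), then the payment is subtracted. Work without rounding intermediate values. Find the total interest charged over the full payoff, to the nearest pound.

Monthly rate r = 20.1%/12 = 1.675% = 0.01675.
Payoff takes n = ⌈−ln(1 − rB₀/P)/ln(1+r)⌉ = ⌈11.940⌉ = 12 payments; the last is £126.96.
Total paid = 11·£135.00 + £126.96 = £1,611.96.
Total interest = total paid − principal = £1,611.96 − £1,450.00 = £161.96.

£162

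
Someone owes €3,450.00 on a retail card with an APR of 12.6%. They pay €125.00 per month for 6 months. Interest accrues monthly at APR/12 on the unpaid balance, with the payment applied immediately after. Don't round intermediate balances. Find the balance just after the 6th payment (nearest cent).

Monthly rate r = 12.6%/12 = 1.05% = 0.0105.
Each month: B ← B·(1+r) − €125.00.
Month 1: interest €36.22; balance after payment €3,361.22.
Month 2: interest €35.29; balance after payment €3,271.52.
Month 3: interest €34.35; balance after payment €3,180.87.
Month 4: interest €33.40; balance after payment €3,089.27.
Month 5: interest €32.44; balance after payment €2,996.71.
Month 6: interest €31.47; balance after payment €2,903.17.

€2,903.17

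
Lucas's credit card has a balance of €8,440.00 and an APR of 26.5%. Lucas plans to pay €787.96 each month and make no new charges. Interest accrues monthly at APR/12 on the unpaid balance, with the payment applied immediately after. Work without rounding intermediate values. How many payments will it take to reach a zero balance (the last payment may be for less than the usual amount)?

Monthly rate r = 26.5%/12 = 2.20833% = 0.0220833.
Recurrence: B ← B·(1+r) − €787.96.
Month 1: interest €186.38; balance after payment €7,838.42.
Month 2: interest €173.10; balance after payment €7,223.56.
Closed form: n = −ln(1 − rB₀/P)/ln(1+r) = −ln(0.76346)/ln(1.02208) ≈ 12.356, so the balance reaches zero during payment 13.

13 months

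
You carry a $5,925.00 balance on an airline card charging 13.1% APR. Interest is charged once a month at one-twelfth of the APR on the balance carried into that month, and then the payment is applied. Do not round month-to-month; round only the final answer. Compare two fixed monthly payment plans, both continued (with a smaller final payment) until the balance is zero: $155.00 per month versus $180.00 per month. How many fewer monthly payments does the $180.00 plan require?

Monthly rate r = 13.1%/12 = 1.09167% = 0.0109167.
At $155.00/mo: n = ⌈−ln(1 − rB₀/P)/ln(1+r)⌉ = 50 payments (last $115.25); total interest = total paid − $5,925.00 = $1,785.25.
At $180.00/mo: 42 payments (last $1.65); total interest $1,456.65.
Payments saved = 50 − 42 = 8.

8 fewer payments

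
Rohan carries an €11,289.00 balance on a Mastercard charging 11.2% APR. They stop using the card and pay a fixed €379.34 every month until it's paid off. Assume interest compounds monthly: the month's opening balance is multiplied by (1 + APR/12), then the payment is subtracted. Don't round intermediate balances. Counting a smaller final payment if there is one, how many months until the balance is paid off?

Monthly rate r = 11.2%/12 = 0.933333% = 0.00933333.
Recurrence: B ← B·(1+r) − €379.34.
Month 1: interest €105.36; balance after payment €11,015.02.
Month 2: interest €102.81; balance after payment €10,738.49.
Closed form: n = −ln(1 − rB₀/P)/ln(1+r) = −ln(0.72224)/ln(1.00933) ≈ 35.026, so the balance reaches zero during payment 36.

36 months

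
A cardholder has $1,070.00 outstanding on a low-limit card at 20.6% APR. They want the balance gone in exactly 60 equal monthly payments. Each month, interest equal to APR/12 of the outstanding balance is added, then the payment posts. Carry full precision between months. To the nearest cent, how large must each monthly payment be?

$28.71

Monthly rate r = 20.6%/12 = 1.71667% = 0.0171667.
Level-payment amortization: P = B₀·r / (1 − (1+r)^(−n)) = 1070.00·0.0171667 / (1 − 1.01717^(−60)).
Denominator 1 − (1+r)^(−60) = 0.639858785.
P = 18.3683 / 0.639858785 ≈ 28.71.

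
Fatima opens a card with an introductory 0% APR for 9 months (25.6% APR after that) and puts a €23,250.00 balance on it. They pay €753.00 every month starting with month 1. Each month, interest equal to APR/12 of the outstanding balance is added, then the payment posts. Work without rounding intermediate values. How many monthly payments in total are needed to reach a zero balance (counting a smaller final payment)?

Promo months 1–9 at r₀ = 0%/12 = 0; months 10+ at r₁ = 25.6%/12 = 0.0213333.
After month 9 (no interest yet): B = €23,250.00 − 9·€753.00 = €16,473.00.
Then at r₁ with €753.00/mo: n₂ = −ln(1 − r₁·B/P)/ln(1+r₁) ≈ 29.78 → 30 more payments.

39 payments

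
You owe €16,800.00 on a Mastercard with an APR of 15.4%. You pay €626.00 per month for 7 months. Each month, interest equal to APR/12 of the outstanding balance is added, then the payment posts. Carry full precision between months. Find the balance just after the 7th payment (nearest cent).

€13,814.20

Monthly rate r = 15.4%/12 = 1.28333% = 0.0128333.
Each month: B ← B·(1+r) − €626.00.
Month 1: interest €215.60; balance after payment €16,389.60.
Month 2: interest €210.33; balance after payment €15,973.93.
Month 3: interest €205.00; balance after payment €15,552.93.
Month 4: interest €199.60; balance after payment €15,126.53.
Month 5: interest €194.12; balance after payment €14,694.65.
Month 6: interest €188.58; balance after payment €14,257.23.
Month 7: interest €182.97; balance after payment €13,814.20.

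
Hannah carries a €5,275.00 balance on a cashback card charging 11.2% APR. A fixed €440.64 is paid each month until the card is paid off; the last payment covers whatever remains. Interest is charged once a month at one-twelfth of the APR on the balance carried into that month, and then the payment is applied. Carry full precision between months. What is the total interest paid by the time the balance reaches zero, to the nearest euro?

€345

Monthly rate r = 11.2%/12 = 0.933333% = 0.00933333.
Payoff takes n = ⌈−ln(1 − rB₀/P)/ln(1+r)⌉ = ⌈12.754⌉ = 13 payments; the last is €332.43.
Total paid = 12·€440.64 + €332.43 = €5,620.11.
Total interest = total paid − principal = €5,620.11 − €5,275.00 = €345.11.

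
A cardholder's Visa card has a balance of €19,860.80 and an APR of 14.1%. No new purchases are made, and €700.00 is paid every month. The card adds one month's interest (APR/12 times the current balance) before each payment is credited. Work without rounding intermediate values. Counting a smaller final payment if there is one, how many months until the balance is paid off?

Monthly rate r = 14.1%/12 = 1.175% = 0.01175.
Recurrence: B ← B·(1+r) − €700.00.
Month 1: interest €233.36; balance after payment €19,394.16.
Month 2: interest €227.88; balance after payment €18,922.05.
Closed form: n = −ln(1 − rB₀/P)/ln(1+r) = −ln(0.66662)/ln(1.01175) ≈ 34.716, so the balance reaches zero during payment 35.

35 months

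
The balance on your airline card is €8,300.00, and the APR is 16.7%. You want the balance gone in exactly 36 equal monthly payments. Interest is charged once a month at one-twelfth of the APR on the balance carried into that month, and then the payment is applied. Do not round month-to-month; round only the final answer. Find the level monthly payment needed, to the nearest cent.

Monthly rate r = 16.7%/12 = 1.39167% = 0.0139167.
Level-payment amortization: P = B₀·r / (1 − (1+r)^(−n)) = 8300.00·0.0139167 / (1 − 1.01392^(−36)).
Denominator 1 − (1+r)^(−36) = 0.391979016.
P = 115.508 / 0.391979016 ≈ 294.68.

€294.68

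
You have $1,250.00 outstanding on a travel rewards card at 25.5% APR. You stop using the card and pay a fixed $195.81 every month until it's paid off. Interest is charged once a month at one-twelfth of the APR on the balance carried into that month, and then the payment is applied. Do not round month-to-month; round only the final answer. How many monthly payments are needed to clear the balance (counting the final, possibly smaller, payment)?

Monthly rate r = 25.5%/12 = 2.125% = 0.02125.
Recurrence: B ← B·(1+r) − $195.81.
Month 1: interest $26.56; balance after payment $1,080.75.
Month 2: interest $22.97; balance after payment $907.91.
Closed form: n = −ln(1 − rB₀/P)/ln(1+r) = −ln(0.86435)/ln(1.02125) ≈ 6.933, so the balance reaches zero during payment 7.

7 payments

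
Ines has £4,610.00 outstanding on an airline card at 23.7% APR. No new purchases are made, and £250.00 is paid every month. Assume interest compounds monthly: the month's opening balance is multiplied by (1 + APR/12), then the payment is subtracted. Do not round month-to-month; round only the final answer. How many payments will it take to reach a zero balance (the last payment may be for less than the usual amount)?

Monthly rate r = 23.7%/12 = 1.975% = 0.01975.
Recurrence: B ← B·(1+r) − £250.00.
Month 1: interest £91.05; balance after payment £4,451.05.
Month 2: interest £87.91; balance after payment £4,288.96.
Closed form: n = −ln(1 − rB₀/P)/ln(1+r) = −ln(0.63581)/ln(1.01975) ≈ 23.155, so the balance reaches zero during payment 24.

24 payments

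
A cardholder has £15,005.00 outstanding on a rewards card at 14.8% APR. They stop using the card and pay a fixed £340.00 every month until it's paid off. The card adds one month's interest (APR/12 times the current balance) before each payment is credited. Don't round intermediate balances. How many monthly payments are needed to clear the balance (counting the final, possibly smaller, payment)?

65 months

Monthly rate r = 14.8%/12 = 1.23333% = 0.0123333.
Recurrence: B ← B·(1+r) − £340.00.
Month 1: interest £185.06; balance after payment £14,850.06.
Month 2: interest £183.15; balance after payment £14,693.21.
Closed form: n = −ln(1 − rB₀/P)/ln(1+r) = −ln(0.4557)/ln(1.01233) ≈ 64.115, so the balance reaches zero during payment 65.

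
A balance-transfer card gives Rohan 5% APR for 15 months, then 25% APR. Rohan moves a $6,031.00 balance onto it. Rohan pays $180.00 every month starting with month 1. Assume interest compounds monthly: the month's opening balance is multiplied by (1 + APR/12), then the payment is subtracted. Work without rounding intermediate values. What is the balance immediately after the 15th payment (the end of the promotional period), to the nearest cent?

$3,638.94

Promo months 1–15 at r₀ = 5%/12 = 0.00416667; months 16+ at r₁ = 25%/12 = 0.0208333.
After month 15: iterate B ← B·(1+r₀) − $180.00 for 15 months → $3,638.94.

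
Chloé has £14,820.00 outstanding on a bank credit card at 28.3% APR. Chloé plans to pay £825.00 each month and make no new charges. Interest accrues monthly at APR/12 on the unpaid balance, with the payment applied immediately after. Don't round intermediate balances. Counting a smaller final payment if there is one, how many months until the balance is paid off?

Monthly rate r = 28.3%/12 = 2.35833% = 0.0235833.
Recurrence: B ← B·(1+r) − £825.00.
Month 1: interest £349.50; balance after payment £14,344.50.
Month 2: interest £338.29; balance after payment £13,857.80.
Closed form: n = −ln(1 − rB₀/P)/ln(1+r) = −ln(0.57636)/ln(1.02358) ≈ 23.640, so the balance reaches zero during payment 24.

24 payments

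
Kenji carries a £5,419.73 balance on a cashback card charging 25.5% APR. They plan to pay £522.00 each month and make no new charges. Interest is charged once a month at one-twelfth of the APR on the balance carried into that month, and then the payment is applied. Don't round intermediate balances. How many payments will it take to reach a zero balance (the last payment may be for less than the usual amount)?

Monthly rate r = 25.5%/12 = 2.125% = 0.02125.
Recurrence: B ← B·(1+r) − £522.00.
Month 1: interest £115.17; balance after payment £5,012.90.
Month 2: interest £106.52; balance after payment £4,597.42.
Closed form: n = −ln(1 − rB₀/P)/ln(1+r) = −ln(0.77937)/ln(1.02125) ≈ 11.855, so the balance reaches zero during payment 12.

12 payments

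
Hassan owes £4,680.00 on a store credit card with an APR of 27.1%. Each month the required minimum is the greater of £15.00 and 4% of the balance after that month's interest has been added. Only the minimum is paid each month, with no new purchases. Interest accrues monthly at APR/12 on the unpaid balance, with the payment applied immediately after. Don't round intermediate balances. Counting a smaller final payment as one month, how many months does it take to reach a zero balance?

174 months

Monthly rate r = 27.1%/12 = 2.25833% = 0.0225833.
While 4% of the post-interest balance exceeds £15.00, each month B ← (B·(1+r))·(1 − 0.04), i.e. B shrinks by the factor (1+r)·0.96 = 0.98168.
This holds for months 1–138. Entering month 139 the balance is £364.84; 4% of the post-interest balance is now below £15.00, so the flat £15.00 minimum applies from here.
From month 139 a fixed £15.00 at rate r clears £364.84 in 36 more payments. Total: 138 + 36 = 174 months.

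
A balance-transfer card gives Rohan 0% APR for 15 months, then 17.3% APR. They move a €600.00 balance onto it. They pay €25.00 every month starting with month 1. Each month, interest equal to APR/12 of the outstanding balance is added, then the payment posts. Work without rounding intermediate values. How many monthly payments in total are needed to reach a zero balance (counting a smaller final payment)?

25 months

Promo months 1–15 at r₀ = 0%/12 = 0; months 16+ at r₁ = 17.3%/12 = 0.0144167.
After month 15 (no interest yet): B = €600.00 − 15·€25.00 = €225.00.
Then at r₁ with €25.00/mo: n₂ = −ln(1 − r₁·B/P)/ln(1+r₁) ≈ 9.71 → 10 more payments.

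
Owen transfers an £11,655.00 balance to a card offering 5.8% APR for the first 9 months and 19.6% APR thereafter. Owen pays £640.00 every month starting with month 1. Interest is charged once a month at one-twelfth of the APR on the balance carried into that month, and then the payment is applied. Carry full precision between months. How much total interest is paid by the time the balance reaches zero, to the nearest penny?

Promo months 1–9 at r₀ = 5.8%/12 = 0.00483333; months 10+ at r₁ = 19.6%/12 = 0.0163333.
After month 9: iterate B ← B·(1+r₀) − £640.00 for 9 months → £6,299.28.
Then at r₁ with £640.00/mo: n₂ = −ln(1 − r₁·B/P)/ln(1+r₁) ≈ 10.82 → 11 more payments.
Total paid = 19·£640.00 + £524.11 = £12,684.11; interest = £12,684.11 − £11,655.00 = £1,029.11.

£1,029.11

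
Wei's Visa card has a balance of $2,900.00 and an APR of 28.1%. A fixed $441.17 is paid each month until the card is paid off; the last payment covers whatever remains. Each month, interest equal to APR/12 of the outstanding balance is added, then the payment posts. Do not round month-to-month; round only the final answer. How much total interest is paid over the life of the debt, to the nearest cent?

$286.73

Monthly rate r = 28.1%/12 = 2.34167% = 0.0234167.
Payoff takes n = ⌈−ln(1 − rB₀/P)/ln(1+r)⌉ = ⌈7.221⌉ = 8 payments; the last is $98.54.
Total paid = 7·$441.17 + $98.54 = $3,186.73.
Total interest = total paid − principal = $3,186.73 − $2,900.00 = $286.73.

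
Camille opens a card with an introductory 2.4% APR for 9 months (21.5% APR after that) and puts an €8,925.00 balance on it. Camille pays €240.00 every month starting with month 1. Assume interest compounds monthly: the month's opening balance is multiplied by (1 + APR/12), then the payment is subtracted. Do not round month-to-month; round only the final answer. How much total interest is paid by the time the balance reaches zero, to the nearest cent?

€3,037.67

Promo months 1–9 at r₀ = 2.4%/12 = 0.002; months 10+ at r₁ = 21.5%/12 = 0.0179167.
After month 9: iterate B ← B·(1+r₀) − €240.00 for 9 months → €6,909.58.
Then at r₁ with €240.00/mo: n₂ = −ln(1 − r₁·B/P)/ln(1+r₁) ≈ 40.84 → 41 more payments.
Total paid = 49·€240.00 + €202.67 = €11,962.67; interest = €11,962.67 − €8,925.00 = €3,037.67.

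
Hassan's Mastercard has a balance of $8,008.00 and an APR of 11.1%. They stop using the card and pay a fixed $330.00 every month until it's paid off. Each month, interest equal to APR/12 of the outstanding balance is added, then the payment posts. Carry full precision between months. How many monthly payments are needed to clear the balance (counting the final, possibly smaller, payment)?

Monthly rate r = 11.1%/12 = 0.925% = 0.00925.
Recurrence: B ← B·(1+r) − $330.00.
Month 1: interest $74.07; balance after payment $7,752.07.
Month 2: interest $71.71; balance after payment $7,493.78.
Closed form: n = −ln(1 − rB₀/P)/ln(1+r) = −ln(0.77553)/ln(1.00925) ≈ 27.608, so the balance reaches zero during payment 28.

28 payments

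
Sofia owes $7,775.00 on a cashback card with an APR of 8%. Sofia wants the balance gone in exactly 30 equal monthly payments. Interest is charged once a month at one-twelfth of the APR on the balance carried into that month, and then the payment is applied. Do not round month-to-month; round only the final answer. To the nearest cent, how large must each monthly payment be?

$286.81

Monthly rate r = 8%/12 = 0.666667% = 0.00666667.
Level-payment amortization: P = B₀·r / (1 − (1+r)^(−n)) = 7775.00·0.00666667 / (1 − 1.00667^(−30)).
Denominator 1 − (1+r)^(−30) = 0.18072566.
P = 51.8333 / 0.18072566 ≈ 286.81.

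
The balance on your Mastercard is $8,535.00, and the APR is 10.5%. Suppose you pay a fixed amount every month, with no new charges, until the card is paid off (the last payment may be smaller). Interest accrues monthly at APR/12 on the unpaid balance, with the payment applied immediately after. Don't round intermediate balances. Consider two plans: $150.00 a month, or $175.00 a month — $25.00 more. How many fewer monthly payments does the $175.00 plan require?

Monthly rate r = 10.5%/12 = 0.875% = 0.00875.
At $150.00/mo: n = ⌈−ln(1 − rB₀/P)/ln(1+r)⌉ = 80 payments (last $11.46); total interest = total paid − $8,535.00 = $3,326.46.
At $175.00/mo: 64 payments (last $152.37); total interest $2,642.37.
Payments saved = 80 − 64 = 16.

16 fewer payments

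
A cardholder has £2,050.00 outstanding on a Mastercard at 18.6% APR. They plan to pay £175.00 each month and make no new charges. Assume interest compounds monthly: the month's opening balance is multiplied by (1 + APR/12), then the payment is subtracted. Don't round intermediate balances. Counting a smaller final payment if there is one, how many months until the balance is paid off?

Monthly rate r = 18.6%/12 = 1.55% = 0.0155.
Recurrence: B ← B·(1+r) − £175.00.
Month 1: interest £31.78; balance after payment £1,906.78.
Month 2: interest £29.56; balance after payment £1,761.33.
Closed form: n = −ln(1 − rB₀/P)/ln(1+r) = −ln(0.81843)/ln(1.0155) ≈ 13.027, so the balance reaches zero during payment 14.

14 payments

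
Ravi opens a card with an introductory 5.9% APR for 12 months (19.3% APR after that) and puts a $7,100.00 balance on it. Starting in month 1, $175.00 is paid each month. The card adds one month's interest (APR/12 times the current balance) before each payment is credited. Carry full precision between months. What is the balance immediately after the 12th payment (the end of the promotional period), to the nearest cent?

Promo months 1–12 at r₀ = 5.9%/12 = 0.00491667; months 13+ at r₁ = 19.3%/12 = 0.0160833.
After month 12: iterate B ← B·(1+r₀) − $175.00 for 12 months → $5,372.69.

$5,372.69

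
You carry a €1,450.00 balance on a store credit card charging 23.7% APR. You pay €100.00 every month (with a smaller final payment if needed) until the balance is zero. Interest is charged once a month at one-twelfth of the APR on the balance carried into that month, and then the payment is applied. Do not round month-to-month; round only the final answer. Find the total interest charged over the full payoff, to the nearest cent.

Monthly rate r = 23.7%/12 = 1.975% = 0.01975.
Payoff takes n = ⌈−ln(1 − rB₀/P)/ln(1+r)⌉ = ⌈17.252⌉ = 18 payments; the last is €25.34.
Total paid = 17·€100.00 + €25.34 = €1,725.34.
Total interest = total paid − principal = €1,725.34 − €1,450.00 = €275.34.

€275.34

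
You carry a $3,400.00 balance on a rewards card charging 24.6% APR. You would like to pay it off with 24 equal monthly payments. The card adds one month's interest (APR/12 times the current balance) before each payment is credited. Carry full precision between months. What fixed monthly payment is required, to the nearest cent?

$180.78

Monthly rate r = 24.6%/12 = 2.05% = 0.0205.
Level-payment amortization: P = B₀·r / (1 − (1+r)^(−n)) = 3400.00·0.0205 / (1 − 1.0205^(−24)).
Denominator 1 − (1+r)^(−24) = 0.385548254.
P = 69.7 / 0.385548254 ≈ 180.78.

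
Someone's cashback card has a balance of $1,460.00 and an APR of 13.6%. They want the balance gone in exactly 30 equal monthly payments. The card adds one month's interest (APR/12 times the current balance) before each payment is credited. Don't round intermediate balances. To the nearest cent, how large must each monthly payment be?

$57.68

Monthly rate r = 13.6%/12 = 1.13333% = 0.0113333.
Level-payment amortization: P = B₀·r / (1 − (1+r)^(−n)) = 1460.00·0.0113333 / (1 − 1.01133^(−30)).
Denominator 1 − (1+r)^(−30) = 0.286867305.
P = 16.5467 / 0.286867305 ≈ 57.68.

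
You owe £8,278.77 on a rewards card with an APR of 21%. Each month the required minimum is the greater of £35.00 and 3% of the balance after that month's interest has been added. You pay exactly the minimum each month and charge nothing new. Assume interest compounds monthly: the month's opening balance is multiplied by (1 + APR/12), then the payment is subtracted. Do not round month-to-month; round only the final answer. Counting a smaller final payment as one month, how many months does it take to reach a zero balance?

Monthly rate r = 21%/12 = 1.75% = 0.0175.
While 3% of the post-interest balance exceeds £35.00, each month B ← (B·(1+r))·(1 − 0.03), i.e. B shrinks by the factor (1+r)·0.97 = 0.98698.
This holds for months 1–151. Entering month 152 the balance is £1,143.39; 3% of the post-interest balance is now below £35.00, so the flat £35.00 minimum applies from here.
From month 152 a fixed £35.00 at rate r clears £1,143.39 in 49 more payments. Total: 151 + 49 = 200 months.

200 months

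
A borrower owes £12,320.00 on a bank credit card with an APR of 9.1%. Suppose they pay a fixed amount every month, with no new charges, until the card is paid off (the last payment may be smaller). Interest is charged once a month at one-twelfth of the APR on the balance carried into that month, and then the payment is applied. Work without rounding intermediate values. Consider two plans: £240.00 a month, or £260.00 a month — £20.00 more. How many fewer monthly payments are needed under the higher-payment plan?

Monthly rate r = 9.1%/12 = 0.758333% = 0.00758333.
At £240.00/mo: n = ⌈−ln(1 − rB₀/P)/ln(1+r)⌉ = 66 payments (last £65.49); total interest = total paid − £12,320.00 = £3,345.49.
At £260.00/mo: 59 payments (last £243.44); total interest £3,003.44.
Payments saved = 66 − 59 = 7.

7 fewer payments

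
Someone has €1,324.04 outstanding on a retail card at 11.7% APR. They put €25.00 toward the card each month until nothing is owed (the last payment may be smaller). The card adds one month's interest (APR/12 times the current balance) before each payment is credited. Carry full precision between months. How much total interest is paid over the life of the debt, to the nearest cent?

Monthly rate r = 11.7%/12 = 0.975% = 0.00975.
Payoff takes n = ⌈−ln(1 − rB₀/P)/ln(1+r)⌉ = ⌈74.870⌉ = 75 payments; the last is €21.76.
Total paid = 74·€25.00 + €21.76 = €1,871.76.
Total interest = total paid − principal = €1,871.76 − €1,324.04 = €547.72.

€547.72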